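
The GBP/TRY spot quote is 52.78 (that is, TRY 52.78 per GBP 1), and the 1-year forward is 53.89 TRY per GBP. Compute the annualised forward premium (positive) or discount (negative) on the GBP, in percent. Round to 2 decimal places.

T = 1 year.
GBP trades forward at +2.10307% vs spot over the period.
Per annum: 0.0210307 / 1 = 0.021031 = 2.10%.

+2.10%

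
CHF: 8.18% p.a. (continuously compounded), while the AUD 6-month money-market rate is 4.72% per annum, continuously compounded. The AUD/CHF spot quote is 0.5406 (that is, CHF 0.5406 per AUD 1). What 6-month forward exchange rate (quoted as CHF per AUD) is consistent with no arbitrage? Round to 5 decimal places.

T = 6/12 years.
Growth of 1 CHF over T: e^(0.0818×6/12) = 1.0417479.
AUD accumulates by e^(0.0472×6/12) = 1.0238807.
Forward (CHF per AUD) = 0.5406 × 1.0417479 / 1.0238807 = 0.5500337.

0.55003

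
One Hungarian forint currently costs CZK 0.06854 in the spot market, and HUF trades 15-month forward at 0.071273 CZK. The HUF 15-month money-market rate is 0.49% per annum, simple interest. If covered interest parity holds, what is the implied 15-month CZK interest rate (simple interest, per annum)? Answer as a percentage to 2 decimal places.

T = 15/12 years.
F/S = 0.071273/0.06854 = 1.0398745 = (growth of CZK) / (growth of HUF).
The HUF side grows by 1 + 0.0049×15/12 = 1.006125.
Hence g_CZK = 1.0462437.
(1.0462437 − 1)/T = 0.036995, i.e. 3.70%.

3.70%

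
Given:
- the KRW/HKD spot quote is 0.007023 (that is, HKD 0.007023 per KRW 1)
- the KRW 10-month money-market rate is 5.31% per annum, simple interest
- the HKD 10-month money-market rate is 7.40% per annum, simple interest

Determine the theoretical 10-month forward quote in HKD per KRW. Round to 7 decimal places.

T = 10/12 years.
Growth of 1 HKD over T: 1 + 0.0740×10/12 = 1.0616667.
KRW accumulates by 1 + 0.0531×10/12 = 1.044250.
CIP: F = S · (grow HKD)/(grow KRW) = 0.007023 × 1.0616667/1.044250 = 0.007140134 HKD per KRW.

0.0071401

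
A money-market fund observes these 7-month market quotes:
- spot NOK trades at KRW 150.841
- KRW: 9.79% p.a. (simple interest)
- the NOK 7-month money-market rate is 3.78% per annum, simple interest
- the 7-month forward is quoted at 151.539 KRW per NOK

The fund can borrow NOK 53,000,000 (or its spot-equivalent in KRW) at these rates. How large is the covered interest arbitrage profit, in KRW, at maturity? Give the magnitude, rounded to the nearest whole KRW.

KRW 242,466,687

T = 7/12 years.
Invest the NOK and cover forward: 53,000,000 × 1.022050 × 151.539 = KRW 8,208,663,052.35.
Convert at spot and invest in KRW: 53,000,000 × 150.841 × 1.057108333333 = KRW 8,451,129,739.74.
The quoted forward undervalues NOK, so borrow NOK, convert to KRW at spot, deposit the KRW at 9.79%, and buy NOK forward at 151.539 to cover the loan.
Arbitrage profit = |8,208,663,052.35 − 8,451,129,739.74| = KRW 242,466,687.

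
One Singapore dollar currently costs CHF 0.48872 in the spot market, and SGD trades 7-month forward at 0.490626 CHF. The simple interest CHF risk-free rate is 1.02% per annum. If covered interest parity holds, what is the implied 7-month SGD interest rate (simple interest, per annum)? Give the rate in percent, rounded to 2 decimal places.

0.35%

T = 7/12 years.
By CIP, F/S equals the CHF-to-SGD growth ratio: 0.490626/0.48872 = 1.0039000.
The CHF side grows by 1 + 0.0102×7/12 = 1.005950.
That pins the SGD growth at 1.002042.
r = (1.002042 − 1)/(7/12) = 0.003501 → 0.35%.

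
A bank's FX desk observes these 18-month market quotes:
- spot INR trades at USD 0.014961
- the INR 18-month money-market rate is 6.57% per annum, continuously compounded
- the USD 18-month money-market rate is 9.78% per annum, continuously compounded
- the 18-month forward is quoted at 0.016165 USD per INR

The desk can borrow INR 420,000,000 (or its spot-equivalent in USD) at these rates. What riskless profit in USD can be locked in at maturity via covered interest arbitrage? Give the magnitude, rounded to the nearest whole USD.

USD 215,992

T = 18/12 years.
Keep in INR, deliver into the forward: 420,000,000·1.103569581·0.016165 = USD 7,492,464.96.
Swap to USD now, deposit: 420,000,000·0.014961·1.158006509 = USD 7,276,472.86.
The quoted forward overvalues INR, so borrow USD, buy INR at spot, deposit the INR at 6.57%, and sell the proceeds forward at 0.016165.
Arbitrage profit = |7,492,464.96 − 7,276,472.86| = USD 215,992.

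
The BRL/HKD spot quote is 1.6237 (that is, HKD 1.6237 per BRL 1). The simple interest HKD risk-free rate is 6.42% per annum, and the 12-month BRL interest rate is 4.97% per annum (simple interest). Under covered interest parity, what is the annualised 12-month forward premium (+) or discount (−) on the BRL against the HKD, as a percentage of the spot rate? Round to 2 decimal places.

T = 1 year.
No-arbitrage forward: 1.6237 × 1.064200 / 1.049700 = 1.6461289 HKD/BRL.
(F − S)/S ÷ T = (1.6461289 − 1.6237)/1.6237/1 = 0.013813 → 1.38%.

+1.38%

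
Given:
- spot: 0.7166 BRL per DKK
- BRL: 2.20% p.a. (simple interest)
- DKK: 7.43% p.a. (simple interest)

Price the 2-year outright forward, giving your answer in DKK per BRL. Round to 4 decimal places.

T = 2 years.
Growth of 1 BRL over T: 1 + 0.0220×2 = 1.044000.
DKK growth factor: 1 + 0.0743×2 = 1.148600.
So F = 0.7166 × 1.044000 / 1.148600 = 0.6513411 (BRL/DKK).
Quoted the other way: 1/0.6513411 = 1.5353 DKK per BRL.

1.5353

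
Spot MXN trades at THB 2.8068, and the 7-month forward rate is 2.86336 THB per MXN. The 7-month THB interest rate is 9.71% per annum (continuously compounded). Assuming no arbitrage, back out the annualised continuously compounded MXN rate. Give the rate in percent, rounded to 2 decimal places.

T = 7/12 years.
CIP gives F = S · g_THB/g_MXN, so g_THB/g_MXN = 2.86336/2.8068 = 1.0201511.
THB growth factor: e^(0.0971×7/12) = 1.0582765.
Hence g_MXN = 1.0373723.
Take logs: ln 1.0373723 / (7/12) = 0.062899, so 6.29%.

6.29%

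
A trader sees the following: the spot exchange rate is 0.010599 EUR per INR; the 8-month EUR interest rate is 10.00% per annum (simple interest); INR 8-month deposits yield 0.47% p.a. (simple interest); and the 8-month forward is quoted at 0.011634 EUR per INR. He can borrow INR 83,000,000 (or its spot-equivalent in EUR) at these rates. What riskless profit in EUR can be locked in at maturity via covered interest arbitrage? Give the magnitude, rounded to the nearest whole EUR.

EUR 30,283

T = 8/12 years.
Keep in INR, deliver into the forward: 83,000,000·1.00313333·0.011634 = EUR 968,647.61.
Swap to EUR now, deposit: 83,000,000·0.010599·1.06666667 = EUR 938,364.80.
The quoted forward overvalues INR, so borrow EUR, buy INR at spot, deposit the INR at 0.47%, and sell the proceeds forward at 0.011634.
The gap between the two covered legs is EUR 30,283.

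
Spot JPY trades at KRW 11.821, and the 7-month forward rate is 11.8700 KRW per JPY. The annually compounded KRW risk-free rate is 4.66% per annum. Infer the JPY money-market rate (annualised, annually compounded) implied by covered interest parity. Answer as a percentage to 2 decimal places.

T = 7/12 years.
CIP gives F = S · g_KRW/g_JPY, so g_KRW/g_JPY = 11.87/11.821 = 1.0041452.
KRW growth factor: (1 + 0.0466)^(7/12) = 1.0269251.
That pins the JPY growth at 1.0226859.
r = 1.0226859^(12/7) − 1 = 0.039205 → 3.92%.

3.92%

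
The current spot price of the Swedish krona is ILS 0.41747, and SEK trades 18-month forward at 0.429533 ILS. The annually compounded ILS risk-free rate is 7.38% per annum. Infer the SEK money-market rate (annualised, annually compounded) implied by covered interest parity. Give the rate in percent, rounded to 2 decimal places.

5.36%

T = 18/12 years.
F/S = 0.429533/0.41747 = 1.0288955 = (growth of ILS) / (growth of SEK).
ILS growth factor: (1 + 0.0738)^(18/12) = 1.112718.
That pins the SEK growth at 1.0814684.
r = 1.0814684^(12/18) − 1 = 0.053600 → 5.36%.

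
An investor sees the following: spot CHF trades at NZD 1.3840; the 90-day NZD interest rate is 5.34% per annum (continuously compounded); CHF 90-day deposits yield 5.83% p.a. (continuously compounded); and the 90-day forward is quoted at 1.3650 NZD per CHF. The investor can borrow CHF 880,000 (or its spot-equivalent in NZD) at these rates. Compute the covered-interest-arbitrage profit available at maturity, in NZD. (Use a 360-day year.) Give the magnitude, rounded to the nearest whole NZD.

NZD 15,453

T = 90/360 years.
Invest the CHF and cover forward: 880,000 × 1.014681733 × 1.3650 = NZD 1,218,835.70.
Convert at spot and invest in NZD: 880,000 × 1.3840 × 1.013439509 = NZD 1,234,288.25.
The quoted forward undervalues CHF, so borrow CHF, convert to NZD at spot, deposit the NZD at 5.34%, and buy CHF forward at 1.3650 to cover the loan.
Profit = 1,234,288.25 − 1,218,835.70 = NZD 15,453.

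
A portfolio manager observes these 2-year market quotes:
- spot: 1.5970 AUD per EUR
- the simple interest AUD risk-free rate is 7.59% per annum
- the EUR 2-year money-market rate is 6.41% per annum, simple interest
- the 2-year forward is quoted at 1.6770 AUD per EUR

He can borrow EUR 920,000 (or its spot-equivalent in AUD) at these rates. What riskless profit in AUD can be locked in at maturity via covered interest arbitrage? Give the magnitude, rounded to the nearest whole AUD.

AUD 48,361

T = 2 years.
Route A — deposit EUR, sell forward: 920,000 × 1.128200 × 1.6770 = AUD 1,740,632.09.
Route B — convert at spot, deposit AUD: 920,000 × 1.5970 × 1.151800 = AUD 1,692,270.63.
The quoted forward overvalues EUR, so borrow AUD, buy EUR at spot, deposit the EUR at 6.41%, and sell the proceeds forward at 1.6770.
Profit = 1,740,632.09 − 1,692,270.63 = AUD 48,361.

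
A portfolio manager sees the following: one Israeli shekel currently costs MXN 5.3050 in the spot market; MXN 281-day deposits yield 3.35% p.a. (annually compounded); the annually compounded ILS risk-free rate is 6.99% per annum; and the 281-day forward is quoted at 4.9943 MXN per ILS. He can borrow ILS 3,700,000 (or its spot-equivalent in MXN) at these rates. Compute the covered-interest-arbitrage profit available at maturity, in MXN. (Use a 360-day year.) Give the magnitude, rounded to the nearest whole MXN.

T = 281/360 years.
Route A — deposit ILS, sell forward: 3,700,000 × 1.0541538228 × 4.9943 = MXN 19,479,613.62.
Route B — convert at spot, deposit MXN: 3,700,000 × 5.3050 × 1.0260537818 = MXN 20,139,896.66.
The quoted forward undervalues ILS, so borrow ILS, convert to MXN at spot, deposit the MXN at 3.35%, and buy ILS forward at 4.9943 to cover the loan.
The gap between the two covered legs is MXN 660,283.

MXN 660,283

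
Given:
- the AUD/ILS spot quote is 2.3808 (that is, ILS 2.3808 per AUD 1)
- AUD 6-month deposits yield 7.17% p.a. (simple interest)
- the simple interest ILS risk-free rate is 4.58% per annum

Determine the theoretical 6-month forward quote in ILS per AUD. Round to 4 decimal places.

T = 6/12 years.
Growth of 1 ILS over T: 1 + 0.0458×6/12 = 1.022900.
Growth of 1 AUD over T: 1 + 0.0717×6/12 = 1.035850.
CIP: F = S · (grow ILS)/(grow AUD) = 2.3808 × 1.022900/1.035850 = 2.351036 ILS per AUD.

2.3510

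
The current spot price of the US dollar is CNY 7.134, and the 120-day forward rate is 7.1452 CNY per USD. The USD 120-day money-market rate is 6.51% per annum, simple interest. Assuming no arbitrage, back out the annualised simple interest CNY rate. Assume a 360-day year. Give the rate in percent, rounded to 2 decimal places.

T = 120/360 years.
F/S = 7.1452/7.134 = 1.0015699 = (growth of CNY) / (growth of USD).
USD growth factor: 1 + 0.0651×120/360 = 1.021700.
So the CNY growth factor = 1.023304.
r = (1.023304 − 1)/(120/360) = 0.069912 → 6.99%.

6.99%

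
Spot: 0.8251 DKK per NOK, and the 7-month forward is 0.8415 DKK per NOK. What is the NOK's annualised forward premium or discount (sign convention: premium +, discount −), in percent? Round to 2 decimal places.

+3.41%

T = 7/12 years.
Period premium: (0.8415 − 0.8251)/0.8251 = 0.0198764.
Annualise by dividing by T: 0.0198764 / (7/12) = 0.034074 → 3.41%.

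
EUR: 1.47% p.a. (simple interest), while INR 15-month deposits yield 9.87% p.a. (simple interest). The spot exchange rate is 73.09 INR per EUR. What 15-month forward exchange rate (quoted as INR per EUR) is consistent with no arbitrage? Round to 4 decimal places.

80.6260

T = 15/12 years.
Growth of 1 INR over T: 1 + 0.0987×15/12 = 1.123375.
EUR accumulates by 1 + 0.0147×15/12 = 1.018375.
Forward (INR per EUR) = 73.09 × 1.123375 / 1.018375 = 80.625976.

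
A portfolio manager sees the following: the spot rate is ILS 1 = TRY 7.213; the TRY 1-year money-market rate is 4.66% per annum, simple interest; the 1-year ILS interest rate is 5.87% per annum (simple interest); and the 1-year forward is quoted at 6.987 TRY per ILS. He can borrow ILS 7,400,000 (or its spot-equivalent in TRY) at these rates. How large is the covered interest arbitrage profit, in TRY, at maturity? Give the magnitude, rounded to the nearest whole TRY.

TRY 1,124,718

T = 1 year.
Invest the ILS and cover forward: 7,400,000 × 1.058700 × 6.987 = TRY 54,738,813.06.
Convert at spot and invest in TRY: 7,400,000 × 7.213 × 1.046600 = TRY 55,863,530.92.
The quoted forward undervalues ILS, so borrow ILS, convert to TRY at spot, deposit the TRY at 4.66%, and buy ILS forward at 6.987 to cover the loan.
The gap between the two covered legs is TRY 1,124,718.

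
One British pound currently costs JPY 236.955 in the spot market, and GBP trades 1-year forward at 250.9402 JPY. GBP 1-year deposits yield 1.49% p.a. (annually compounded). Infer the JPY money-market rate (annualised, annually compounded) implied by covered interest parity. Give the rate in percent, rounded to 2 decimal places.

T = 1 year.
CIP gives F = S · g_JPY/g_GBP, so g_JPY/g_GBP = 250.9402/236.955 = 1.0590205.
The GBP side grows by (1 + 0.0149)^1 = 1.014900.
Hence g_JPY = 1.0747999.
Annualise: 1.0747999^(1/1) − 1 = 0.074800 = 7.48%.

7.48%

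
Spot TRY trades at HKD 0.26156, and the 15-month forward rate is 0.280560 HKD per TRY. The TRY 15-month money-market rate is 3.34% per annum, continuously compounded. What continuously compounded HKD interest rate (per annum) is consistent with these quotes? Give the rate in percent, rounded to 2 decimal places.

T = 15/12 years.
By CIP, F/S equals the HKD-to-TRY growth ratio: 0.28056/0.26156 = 1.0726411.
TRY growth factor: e^(0.0334×15/12) = 1.0426338.
That pins the HKD growth at 1.1183719.
Take logs: ln 1.1183719 / (15/12) = 0.089499, so 8.95%.

8.95%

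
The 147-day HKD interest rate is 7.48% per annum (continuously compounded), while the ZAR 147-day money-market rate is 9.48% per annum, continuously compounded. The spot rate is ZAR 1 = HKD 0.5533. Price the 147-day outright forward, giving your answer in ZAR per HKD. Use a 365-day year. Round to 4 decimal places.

T = 147/365 years.
HKD growth factor: e^(0.0748×147/365) = 1.0305833.
ZAR accumulates by e^(0.0948×147/365) = 1.0389179.
CIP: F = S · (grow HKD)/(grow ZAR) = 0.5533 × 1.0305833/1.0389179 = 0.5488612 HKD per ZAR.
Invert for ZAR per HKD: 1 / 0.5488612 = 1.8220.

1.8220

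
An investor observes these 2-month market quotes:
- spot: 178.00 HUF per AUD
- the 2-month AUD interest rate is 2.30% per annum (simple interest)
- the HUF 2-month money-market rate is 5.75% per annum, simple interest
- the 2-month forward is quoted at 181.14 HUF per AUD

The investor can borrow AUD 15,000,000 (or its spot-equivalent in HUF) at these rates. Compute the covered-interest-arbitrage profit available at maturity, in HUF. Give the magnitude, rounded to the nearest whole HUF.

HUF 31,928,050

T = 2/12 years.
Invest the AUD and cover forward: 15,000,000 × 1.003833333333 × 181.14 = HUF 2,727,515,550.00.
Convert at spot and invest in HUF: 15,000,000 × 178.00 × 1.009583333333 = HUF 2,695,587,500.00.
The quoted forward overvalues AUD, so borrow HUF, buy AUD at spot, deposit the AUD at 2.30%, and sell the proceeds forward at 181.14.
Profit = 2,727,515,550.00 − 2,695,587,500.00 = HUF 31,928,050.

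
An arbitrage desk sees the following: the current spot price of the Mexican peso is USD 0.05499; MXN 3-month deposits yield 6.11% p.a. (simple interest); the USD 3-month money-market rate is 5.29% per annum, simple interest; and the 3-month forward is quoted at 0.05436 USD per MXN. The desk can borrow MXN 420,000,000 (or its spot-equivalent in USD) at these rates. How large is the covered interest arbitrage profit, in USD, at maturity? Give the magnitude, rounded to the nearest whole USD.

T = 3/12 years.
Invest the MXN and cover forward: 420,000,000 × 1.015275 × 0.05436 = USD 23,179,946.58.
Convert at spot and invest in USD: 420,000,000 × 0.05499 × 1.013225 = USD 23,401,241.96.
The quoted forward undervalues MXN, so borrow MXN, convert to USD at spot, deposit the USD at 5.29%, and buy MXN forward at 0.05436 to cover the loan.
The gap between the two covered legs is USD 221,295.

USD 221,295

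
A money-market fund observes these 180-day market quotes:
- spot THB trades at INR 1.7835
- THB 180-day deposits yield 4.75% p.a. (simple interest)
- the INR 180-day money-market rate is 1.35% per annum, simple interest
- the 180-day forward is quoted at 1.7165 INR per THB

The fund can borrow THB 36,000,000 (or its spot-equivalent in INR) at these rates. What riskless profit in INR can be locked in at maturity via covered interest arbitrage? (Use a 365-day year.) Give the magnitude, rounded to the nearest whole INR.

INR 1,391,950

T = 180/365 years.
Keep in THB, deliver into the forward: 36,000,000·1.0234246575·1.7165 = INR 63,241,503.29.
Swap to INR now, deposit: 36,000,000·1.7835·1.0066575342 = INR 64,633,453.64.
The quoted forward undervalues THB, so borrow THB, convert to INR at spot, deposit the INR at 1.35%, and buy THB forward at 1.7165 to cover the loan.
Arbitrage profit = |63,241,503.29 − 64,633,453.64| = INR 1,391,950.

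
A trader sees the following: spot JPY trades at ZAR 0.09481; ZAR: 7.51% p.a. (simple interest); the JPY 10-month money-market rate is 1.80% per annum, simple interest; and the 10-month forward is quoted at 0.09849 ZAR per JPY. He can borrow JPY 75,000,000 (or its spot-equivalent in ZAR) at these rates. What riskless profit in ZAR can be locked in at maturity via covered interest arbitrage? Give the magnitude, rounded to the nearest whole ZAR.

ZAR 58,213

T = 10/12 years.
Invest the JPY and cover forward: 75,000,000 × 1.015000 × 0.09849 = ZAR 7,497,551.25.
Convert at spot and invest in ZAR: 75,000,000 × 0.09481 × 1.062583333 = ZAR 7,555,764.44.
The quoted forward undervalues JPY, so borrow JPY, convert to ZAR at spot, deposit the ZAR at 7.51%, and buy JPY forward at 0.09849 to cover the loan.
Profit = 7,555,764.44 − 7,497,551.25 = ZAR 58,213.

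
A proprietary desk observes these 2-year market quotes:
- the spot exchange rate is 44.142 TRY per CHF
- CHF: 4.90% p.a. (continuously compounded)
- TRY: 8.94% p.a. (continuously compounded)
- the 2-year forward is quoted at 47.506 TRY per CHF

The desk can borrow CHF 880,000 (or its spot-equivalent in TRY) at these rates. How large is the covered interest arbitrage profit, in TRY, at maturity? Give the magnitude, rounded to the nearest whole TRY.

TRY 340,419

T = 2 years.
Route A — deposit CHF, sell forward: 880,000 × 1.1029627851 × 47.506 = TRY 46,109,668.06.
Route B — convert at spot, deposit TRY: 880,000 × 44.142 × 1.1957815639 = TRY 46,450,087.02.
The quoted forward undervalues CHF, so borrow CHF, convert to TRY at spot, deposit the TRY at 8.94%, and buy CHF forward at 47.506 to cover the loan.
Profit = 46,450,087.02 − 46,109,668.06 = TRY 340,419.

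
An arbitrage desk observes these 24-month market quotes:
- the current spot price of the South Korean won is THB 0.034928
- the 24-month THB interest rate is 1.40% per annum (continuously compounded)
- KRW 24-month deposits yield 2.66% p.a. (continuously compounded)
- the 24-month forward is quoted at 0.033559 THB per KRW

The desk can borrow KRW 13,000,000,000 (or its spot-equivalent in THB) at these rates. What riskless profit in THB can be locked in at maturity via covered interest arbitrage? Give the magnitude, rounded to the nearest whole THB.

THB 6,852,588

T = 2 years.
Keep in KRW, deliver into the forward: 13,000,000,000·1.05464055214·0.033559 = THB 460,104,869.76.
Swap to THB now, deposit: 13,000,000,000·0.034928·1.02839568442 = THB 466,957,458.05.
The quoted forward undervalues KRW, so borrow KRW, convert to THB at spot, deposit the THB at 1.40%, and buy KRW forward at 0.033559 to cover the loan.
Profit = 466,957,458.05 − 460,104,869.76 = THB 6,852,588.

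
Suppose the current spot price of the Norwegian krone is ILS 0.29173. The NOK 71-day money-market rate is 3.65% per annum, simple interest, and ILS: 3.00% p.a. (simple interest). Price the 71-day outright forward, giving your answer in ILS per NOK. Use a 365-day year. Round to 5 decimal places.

0.29136

T = 71/365 years.
Growth of 1 ILS over T: 1 + 0.0300×71/365 = 1.0058356.
NOK growth factor: 1 + 0.0365×71/365 = 1.007100.
CIP: F = S · (grow ILS)/(grow NOK) = 0.29173 × 1.0058356/1.007100 = 0.2913637 ILS per NOK.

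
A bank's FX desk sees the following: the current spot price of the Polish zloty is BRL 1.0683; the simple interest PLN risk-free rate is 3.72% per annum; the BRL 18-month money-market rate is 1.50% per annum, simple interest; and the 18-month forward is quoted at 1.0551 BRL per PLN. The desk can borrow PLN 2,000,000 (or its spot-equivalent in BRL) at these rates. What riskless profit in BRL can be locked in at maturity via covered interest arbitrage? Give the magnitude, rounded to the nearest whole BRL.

T = 18/12 years.
Invest the PLN and cover forward: 2,000,000 × 1.055800 × 1.0551 = BRL 2,227,949.16.
Convert at spot and invest in BRL: 2,000,000 × 1.0683 × 1.022500 = BRL 2,184,673.50.
The quoted forward overvalues PLN, so borrow BRL, buy PLN at spot, deposit the PLN at 3.72%, and sell the proceeds forward at 1.0551.
Profit = 2,227,949.16 − 2,184,673.50 = BRL 43,276.

BRL 43,276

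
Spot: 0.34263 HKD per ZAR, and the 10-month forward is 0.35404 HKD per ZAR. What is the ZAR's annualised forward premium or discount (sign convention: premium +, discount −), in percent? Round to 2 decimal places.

+4.00%

T = 10/12 years.
ZAR trades forward at +3.33012% vs spot over the period.
×(1/T) gives 4.00% p.a.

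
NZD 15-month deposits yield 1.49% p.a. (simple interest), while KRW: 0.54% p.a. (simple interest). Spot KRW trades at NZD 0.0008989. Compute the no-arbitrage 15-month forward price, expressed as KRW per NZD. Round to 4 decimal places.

T = 15/12 years.
Growth of 1 NZD over T: 1 + 0.0149×15/12 = 1.018625.
KRW accumulates by 1 + 0.0054×15/12 = 1.006750.
Forward (NZD per KRW) = 0.0008989 × 1.018625 / 1.006750 = 0.0009095028681.
Quoted the other way: 1/0.0009095028681 = 1099.5018 KRW per NZD.

1099.5018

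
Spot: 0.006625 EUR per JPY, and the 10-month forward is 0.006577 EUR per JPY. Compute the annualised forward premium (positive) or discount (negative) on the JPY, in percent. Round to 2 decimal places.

T = 10/12 years.
JPY trades forward at -0.72453% vs spot over the period.
×(1/T) gives -0.87% p.a.

-0.87%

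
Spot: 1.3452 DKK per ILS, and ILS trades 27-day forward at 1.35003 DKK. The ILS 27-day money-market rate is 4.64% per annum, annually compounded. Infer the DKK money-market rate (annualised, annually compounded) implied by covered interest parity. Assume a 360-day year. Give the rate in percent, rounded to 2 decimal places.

T = 27/360 years.
F/S = 1.35003/1.3452 = 1.0035905 = (growth of DKK) / (growth of ILS).
ILS growth factor: (1 + 0.0464)^(27/360) = 1.0034075.
That pins the DKK growth at 1.0070102.
r = 1.0070102^(360/27) − 1 = 0.097619 → 9.76%.

9.76%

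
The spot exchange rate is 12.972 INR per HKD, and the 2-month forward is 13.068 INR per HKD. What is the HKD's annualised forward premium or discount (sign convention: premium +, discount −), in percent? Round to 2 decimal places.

+4.44%

T = 2/12 years.
Period premium: (13.068 − 12.972)/12.972 = 0.0074006.
×(1/T) gives 4.44% p.a.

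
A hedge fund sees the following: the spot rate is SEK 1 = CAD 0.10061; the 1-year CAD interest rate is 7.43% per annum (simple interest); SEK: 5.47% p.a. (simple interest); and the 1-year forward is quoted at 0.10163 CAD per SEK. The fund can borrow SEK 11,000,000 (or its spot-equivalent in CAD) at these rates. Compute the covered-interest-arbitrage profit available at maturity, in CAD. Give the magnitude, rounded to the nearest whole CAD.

CAD 9,858

T = 1 year.
Invest the SEK and cover forward: 11,000,000 × 1.054700 × 0.10163 = CAD 1,179,080.77.
Convert at spot and invest in CAD: 11,000,000 × 0.10061 × 1.074300 = CAD 1,188,938.55.
The quoted forward undervalues SEK, so borrow SEK, convert to CAD at spot, deposit the CAD at 7.43%, and buy SEK forward at 0.10163 to cover the loan.
Arbitrage profit = |1,179,080.77 − 1,188,938.55| = CAD 9,858.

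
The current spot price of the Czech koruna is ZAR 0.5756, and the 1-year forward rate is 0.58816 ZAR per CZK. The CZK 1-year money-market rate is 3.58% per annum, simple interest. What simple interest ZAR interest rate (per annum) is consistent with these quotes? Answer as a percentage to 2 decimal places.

5.84%

T = 1 year.
By CIP, F/S equals the ZAR-to-CZK growth ratio: 0.58816/0.5756 = 1.0218207.
The CZK side grows by 1 + 0.0358×1 = 1.035800.
That pins the ZAR growth at 1.0584019.
r = (1.0584019 − 1)/1 = 0.058402 → 5.84%.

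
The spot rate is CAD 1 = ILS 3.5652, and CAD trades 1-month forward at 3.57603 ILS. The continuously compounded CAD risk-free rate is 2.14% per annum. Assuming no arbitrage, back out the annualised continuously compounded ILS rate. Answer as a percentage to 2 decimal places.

5.78%

T = 1/12 years.
By CIP, F/S equals the ILS-to-CAD growth ratio: 3.57603/3.5652 = 1.0030377.
The CAD side grows by e^(0.0214×1/12) = 1.0017849.
Hence g_ILS = 1.004828.
r = ln(1.004828)/(1/12) = 0.057797 → 5.78%.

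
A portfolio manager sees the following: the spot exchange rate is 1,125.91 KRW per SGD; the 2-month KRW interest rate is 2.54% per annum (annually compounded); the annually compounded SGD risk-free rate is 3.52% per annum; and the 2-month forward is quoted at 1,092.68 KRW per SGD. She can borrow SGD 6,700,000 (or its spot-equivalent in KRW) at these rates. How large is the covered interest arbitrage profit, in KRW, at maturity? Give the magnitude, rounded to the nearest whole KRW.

T = 2/12 years.
Keep in SGD, deliver into the forward: 6,700,000·1.005782428196·1092.68 = KRW 7,363,288,902.40.
Swap to KRW now, deposit: 6,700,000·1125.91·1.004189213721 = KRW 7,575,198,740.06.
The quoted forward undervalues SGD, so borrow SGD, convert to KRW at spot, deposit the KRW at 2.54%, and buy SGD forward at 1,092.68 to cover the loan.
Arbitrage profit = |7,363,288,902.40 − 7,575,198,740.06| = KRW 211,909,838.

KRW 211,909,838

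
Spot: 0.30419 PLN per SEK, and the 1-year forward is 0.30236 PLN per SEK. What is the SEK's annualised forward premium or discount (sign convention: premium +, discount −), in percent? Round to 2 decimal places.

-0.60%

T = 1 year.
(F − S)/S = (0.30236 − 0.30419)/0.30419 = -0.0060160.
×(1/T) gives -0.60% p.a.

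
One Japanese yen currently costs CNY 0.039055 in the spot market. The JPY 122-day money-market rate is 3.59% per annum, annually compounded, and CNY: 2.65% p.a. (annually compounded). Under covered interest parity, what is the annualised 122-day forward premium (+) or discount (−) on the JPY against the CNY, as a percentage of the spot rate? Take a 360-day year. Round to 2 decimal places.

T = 122/360 years.
No-arbitrage forward: 0.039055 × 1.008903 / 1.0120245 = 0.038934538 CNY/JPY.
Annualised premium = (F − S)/S × (1/T) = (0.038934538 − 0.039055)/0.039055 ÷ (122/360) = -0.91%.

-0.91%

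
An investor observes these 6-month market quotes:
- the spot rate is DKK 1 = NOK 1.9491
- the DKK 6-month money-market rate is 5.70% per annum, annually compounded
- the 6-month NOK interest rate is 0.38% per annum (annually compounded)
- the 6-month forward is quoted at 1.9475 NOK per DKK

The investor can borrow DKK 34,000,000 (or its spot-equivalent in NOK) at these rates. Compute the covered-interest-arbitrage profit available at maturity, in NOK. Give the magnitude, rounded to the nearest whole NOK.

NOK 1,680,784

T = 6/12 years.
Keep in DKK, deliver into the forward: 34,000,000·1.028105053·1.9475 = NOK 68,075,976.08.
Swap to NOK now, deposit: 34,000,000·1.9491·1.0018981984 = NOK 66,395,192.47.
The quoted forward overvalues DKK, so borrow NOK, buy DKK at spot, deposit the DKK at 5.70%, and sell the proceeds forward at 1.9475.
The gap between the two covered legs is NOK 1,680,784.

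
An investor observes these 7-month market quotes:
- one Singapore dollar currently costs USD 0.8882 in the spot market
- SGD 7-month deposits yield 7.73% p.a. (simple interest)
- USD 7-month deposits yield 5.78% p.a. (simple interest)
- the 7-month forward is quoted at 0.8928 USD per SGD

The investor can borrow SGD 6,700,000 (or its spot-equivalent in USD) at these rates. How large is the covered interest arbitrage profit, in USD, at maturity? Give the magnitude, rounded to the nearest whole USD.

USD 99,902

T = 7/12 years.
Keep in SGD, deliver into the forward: 6,700,000·1.045091667·0.8928 = USD 6,251,487.53.
Swap to USD now, deposit: 6,700,000·0.8882·1.033716667 = USD 6,151,585.86.
The quoted forward overvalues SGD, so borrow USD, buy SGD at spot, deposit the SGD at 7.73%, and sell the proceeds forward at 0.8928.
Profit = 6,251,487.53 − 6,151,585.86 = USD 99,902.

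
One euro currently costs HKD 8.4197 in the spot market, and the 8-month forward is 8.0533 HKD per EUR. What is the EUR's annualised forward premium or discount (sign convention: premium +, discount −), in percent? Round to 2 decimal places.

T = 8/12 years.
Period premium: (8.0533 − 8.4197)/8.4197 = -0.0435170.
Annualise by dividing by T: -0.0435170 / (8/12) = -0.065276 → -6.53%.

-6.53%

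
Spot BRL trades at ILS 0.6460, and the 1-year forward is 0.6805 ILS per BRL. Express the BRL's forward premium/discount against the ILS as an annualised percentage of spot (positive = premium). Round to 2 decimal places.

T = 1 year.
(F − S)/S = (0.6805 − 0.646)/0.646 = 0.0534056.
Per annum: 0.0534056 / 1 = 0.053406 = 5.34%.

+5.34%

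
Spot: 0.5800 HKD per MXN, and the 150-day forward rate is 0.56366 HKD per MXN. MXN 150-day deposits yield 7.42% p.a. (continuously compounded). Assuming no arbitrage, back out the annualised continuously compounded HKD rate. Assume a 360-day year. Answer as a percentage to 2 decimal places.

T = 150/360 years.
F/S = 0.56366/0.58 = 0.9718276 = (growth of HKD) / (growth of MXN).
MXN growth factor: e^(0.0742×150/360) = 1.0313996.
So the HKD growth factor = 1.0023426.
r = ln(1.0023426)/(150/360) = 0.005616 → 0.56%.

0.56%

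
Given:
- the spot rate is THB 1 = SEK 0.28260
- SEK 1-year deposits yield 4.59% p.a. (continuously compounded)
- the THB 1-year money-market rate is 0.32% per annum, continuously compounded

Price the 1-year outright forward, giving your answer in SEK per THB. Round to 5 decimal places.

T = 1 year.
Growth of 1 SEK over T: e^(0.0459×1) = 1.0469697.
THB growth factor: e^(0.0032×1) = 1.0032051.
CIP: F = S · (grow SEK)/(grow THB) = 0.2826 × 1.0469697/1.0032051 = 0.2949284 SEK per THB.

0.29493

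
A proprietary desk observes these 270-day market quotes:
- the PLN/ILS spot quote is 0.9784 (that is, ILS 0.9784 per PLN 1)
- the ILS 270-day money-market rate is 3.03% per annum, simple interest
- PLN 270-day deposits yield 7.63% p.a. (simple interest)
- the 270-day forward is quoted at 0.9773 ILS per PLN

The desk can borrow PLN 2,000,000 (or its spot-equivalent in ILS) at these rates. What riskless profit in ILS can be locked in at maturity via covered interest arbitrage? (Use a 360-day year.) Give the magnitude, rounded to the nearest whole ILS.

ILS 65,184

T = 270/360 years.
Invest the PLN and cover forward: 2,000,000 × 1.057225 × 0.9773 = ILS 2,066,451.99.
Convert at spot and invest in ILS: 2,000,000 × 0.9784 × 1.022725 = ILS 2,001,268.28.
The quoted forward overvalues PLN, so borrow ILS, buy PLN at spot, deposit the PLN at 7.63%, and sell the proceeds forward at 0.9773.
The gap between the two covered legs is ILS 65,184.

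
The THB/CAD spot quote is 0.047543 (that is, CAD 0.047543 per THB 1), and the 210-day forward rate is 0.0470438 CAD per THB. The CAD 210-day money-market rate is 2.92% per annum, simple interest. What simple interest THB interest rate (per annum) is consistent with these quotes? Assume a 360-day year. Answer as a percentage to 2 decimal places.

4.77%

T = 210/360 years.
By CIP, F/S equals the CAD-to-THB growth ratio: 0.0470438/0.047543 = 0.9895000.
CAD growth factor: 1 + 0.0292×210/360 = 1.0170333.
Hence g_THB = 1.0278255.
r = (1.0278255 − 1)/(210/360) = 0.047701 → 4.77%.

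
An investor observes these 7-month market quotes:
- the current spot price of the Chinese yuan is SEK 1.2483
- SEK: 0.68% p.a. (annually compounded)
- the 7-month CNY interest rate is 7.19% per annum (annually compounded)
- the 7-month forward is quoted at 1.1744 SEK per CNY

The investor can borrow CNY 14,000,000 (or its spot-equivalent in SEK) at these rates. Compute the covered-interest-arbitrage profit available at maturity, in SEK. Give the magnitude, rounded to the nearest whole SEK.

SEK 424,230

T = 7/12 years.
Invest the CNY and cover forward: 14,000,000 × 1.041333863 × 1.1744 = SEK 17,121,194.84.
Convert at spot and invest in SEK: 14,000,000 × 1.2483 × 1.0039610652 = SEK 17,545,424.37.
The quoted forward undervalues CNY, so borrow CNY, convert to SEK at spot, deposit the SEK at 0.68%, and buy CNY forward at 1.1744 to cover the loan.
The gap between the two covered legs is SEK 424,230.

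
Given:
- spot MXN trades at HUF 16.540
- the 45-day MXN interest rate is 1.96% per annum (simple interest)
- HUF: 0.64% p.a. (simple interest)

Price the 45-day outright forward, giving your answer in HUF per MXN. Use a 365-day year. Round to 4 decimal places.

T = 45/365 years.
HUF growth factor: 1 + 0.0064×45/365 = 1.00078904.
Growth of 1 MXN over T: 1 + 0.0196×45/365 = 1.00241644.
Forward (HUF per MXN) = 16.54 × 1.00078904 / 1.00241644 = 16.513148.

16.5131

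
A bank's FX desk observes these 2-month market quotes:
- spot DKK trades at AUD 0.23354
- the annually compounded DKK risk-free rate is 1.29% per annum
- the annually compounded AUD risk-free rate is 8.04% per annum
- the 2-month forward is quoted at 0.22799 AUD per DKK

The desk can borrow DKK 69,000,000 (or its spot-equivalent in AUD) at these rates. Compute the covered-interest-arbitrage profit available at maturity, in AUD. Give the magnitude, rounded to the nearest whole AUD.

AUD 558,342

T = 2/12 years.
Invest the DKK and cover forward: 69,000,000 × 1.002138534 × 0.22799 = AUD 15,764,951.94.
Convert at spot and invest in AUD: 69,000,000 × 0.23354 × 1.0129719726 = AUD 16,323,293.74.
The quoted forward undervalues DKK, so borrow DKK, convert to AUD at spot, deposit the AUD at 8.04%, and buy DKK forward at 0.22799 to cover the loan.
The gap between the two covered legs is AUD 558,342.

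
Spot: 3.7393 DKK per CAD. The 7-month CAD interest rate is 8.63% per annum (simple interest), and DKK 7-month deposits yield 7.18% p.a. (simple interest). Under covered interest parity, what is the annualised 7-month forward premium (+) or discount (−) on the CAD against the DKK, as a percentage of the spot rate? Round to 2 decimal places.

-1.38%

T = 7/12 years.
No-arbitrage forward: 3.7393 × 1.0418833 / 1.0503417 = 3.7091874 DKK/CAD.
Annualised premium = (F − S)/S × (1/T) = (3.7091874 − 3.7393)/3.7393 ÷ (7/12) = -1.38%.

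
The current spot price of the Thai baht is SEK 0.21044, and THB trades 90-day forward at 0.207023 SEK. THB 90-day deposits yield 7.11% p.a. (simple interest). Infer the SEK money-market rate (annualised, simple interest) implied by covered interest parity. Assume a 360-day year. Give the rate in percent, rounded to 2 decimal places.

T = 90/360 years.
CIP gives F = S · g_SEK/g_THB, so g_SEK/g_THB = 0.207023/0.21044 = 0.9837626.
The THB side grows by 1 + 0.0711×90/360 = 1.017775.
That pins the SEK growth at 1.001249.
r = (1.001249 − 1)/(90/360) = 0.004996 → 0.50%.

0.50%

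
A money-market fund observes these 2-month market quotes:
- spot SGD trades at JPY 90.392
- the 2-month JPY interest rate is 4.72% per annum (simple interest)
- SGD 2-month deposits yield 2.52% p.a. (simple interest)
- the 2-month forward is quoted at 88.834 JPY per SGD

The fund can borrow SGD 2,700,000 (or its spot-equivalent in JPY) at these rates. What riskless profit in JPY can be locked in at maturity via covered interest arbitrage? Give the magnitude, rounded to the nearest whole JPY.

T = 2/12 years.
Keep in SGD, deliver into the forward: 2,700,000·1.004200·88.834 = JPY 240,859,177.56.
Swap to JPY now, deposit: 2,700,000·90.392·1.00786666667 = JPY 245,978,326.08.
The quoted forward undervalues SGD, so borrow SGD, convert to JPY at spot, deposit the JPY at 4.72%, and buy SGD forward at 88.834 to cover the loan.
Profit = 245,978,326.08 − 240,859,177.56 = JPY 5,119,149.

JPY 5,119,149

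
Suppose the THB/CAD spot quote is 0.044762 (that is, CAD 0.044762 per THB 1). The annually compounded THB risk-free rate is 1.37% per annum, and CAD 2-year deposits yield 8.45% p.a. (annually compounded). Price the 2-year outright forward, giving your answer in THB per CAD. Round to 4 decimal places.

19.5187

T = 2 years.
CAD accumulates by (1 + 0.0845)^2 = 1.17614025.
Growth of 1 THB over T: (1 + 0.0137)^2 = 1.02758769.
Forward (CAD per THB) = 0.044762 × 1.17614025 / 1.02758769 = 0.051232990.
Quoted the other way: 1/0.051232990 = 19.5187 THB per CAD.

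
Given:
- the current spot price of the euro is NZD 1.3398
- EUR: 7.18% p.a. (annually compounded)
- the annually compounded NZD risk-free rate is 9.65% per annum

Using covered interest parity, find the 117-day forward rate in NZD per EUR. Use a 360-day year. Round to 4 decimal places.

1.3498

T = 117/360 years.
NZD growth factor: (1 + 0.0965)^(117/360) = 1.0303928.
EUR accumulates by (1 + 0.0718)^(117/360) = 1.0227912.
So F = 1.3398 × 1.0303928 / 1.0227912 = 1.349758 (NZD/EUR).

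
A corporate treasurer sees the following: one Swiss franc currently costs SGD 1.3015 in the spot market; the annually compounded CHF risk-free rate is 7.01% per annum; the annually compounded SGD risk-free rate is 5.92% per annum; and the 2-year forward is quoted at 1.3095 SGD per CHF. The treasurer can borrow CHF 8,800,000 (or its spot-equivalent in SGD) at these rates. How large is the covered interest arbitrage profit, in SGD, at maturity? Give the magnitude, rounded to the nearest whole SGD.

T = 2 years.
Route A — deposit CHF, sell forward: 8,800,000 × 1.14511401 × 1.3095 = SGD 13,195,835.81.
Route B — convert at spot, deposit SGD: 8,800,000 × 1.3015 × 1.12190464 = SGD 12,849,398.22.
The quoted forward overvalues CHF, so borrow SGD, buy CHF at spot, deposit the CHF at 7.01%, and sell the proceeds forward at 1.3095.
Profit = 13,195,835.81 − 12,849,398.22 = SGD 346,438.

SGD 346,438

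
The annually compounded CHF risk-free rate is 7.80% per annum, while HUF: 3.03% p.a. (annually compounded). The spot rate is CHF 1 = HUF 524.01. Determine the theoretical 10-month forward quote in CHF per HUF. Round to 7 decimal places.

0.0019817

T = 10/12 years.
HUF accumulates by (1 + 0.0303)^(10/12) = 1.025187.
CHF accumulates by (1 + 0.0780)^(10/12) = 1.0645898.
Forward (HUF per CHF) = 524.01 × 1.025187 / 1.0645898 = 504.6152.
Invert for CHF per HUF: 1 / 504.6152 = 0.0019817.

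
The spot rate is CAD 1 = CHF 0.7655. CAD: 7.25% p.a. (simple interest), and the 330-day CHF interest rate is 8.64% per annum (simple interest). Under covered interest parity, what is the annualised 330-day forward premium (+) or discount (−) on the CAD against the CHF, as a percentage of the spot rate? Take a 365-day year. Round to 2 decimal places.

T = 330/365 years.
CIP forward (CHF per CAD) = 0.7655 × 1.0781151/1.0655479 = 0.7745284.
Annualised premium = (F − S)/S × (1/T) = (0.7745284 − 0.7655)/0.7655 ÷ (330/365) = 1.30%.

+1.30%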